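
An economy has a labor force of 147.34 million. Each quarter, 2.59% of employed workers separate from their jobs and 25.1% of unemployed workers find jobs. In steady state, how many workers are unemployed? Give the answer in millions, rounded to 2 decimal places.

Steady-state unemployment rate u* = s/(s+f) = 2.59/(2.59+25.1) = 0.093536.
Unemployed = u* × labor force = 0.093536 × 147.34 ≈ 13.78 million.

About 13.78 million are unemployed in steady state.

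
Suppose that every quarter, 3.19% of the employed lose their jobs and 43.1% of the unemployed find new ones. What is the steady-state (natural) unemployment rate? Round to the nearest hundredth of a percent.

At steady state the flows balance: s·E = f·U, so U/(E+U) = s/(s+f).
u* = 3.19 / (3.19 + 43.1) = 3.19 / 46.29 = 6.89%.

Steady-state unemployment rate ≈ 6.89%.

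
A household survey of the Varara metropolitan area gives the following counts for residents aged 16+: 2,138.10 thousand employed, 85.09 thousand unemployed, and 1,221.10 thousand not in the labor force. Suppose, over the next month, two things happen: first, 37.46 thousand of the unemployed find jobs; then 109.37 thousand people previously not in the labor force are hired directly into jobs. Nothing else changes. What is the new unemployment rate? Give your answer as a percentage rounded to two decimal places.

New unemployment rate ≈ 2.04%.

Initially, labor force = 2,138.10 + 85.09 = 2,223.19 thousand, so u = 85.09/2,223.19 = 3.83%.
After the first change, unemployed falls and employed rises by 37.46; labor force unchanged → E = 2,175.56, U = 47.63, labor force = 2,223.19 thousand.
After the second change, employed and labor force both rise by 109.37; unemployed unchanged → E = 2,284.93, U = 47.63, labor force = 2,332.56 thousand.
New unemployment rate = 47.63 / 2,332.56 = 2.04%.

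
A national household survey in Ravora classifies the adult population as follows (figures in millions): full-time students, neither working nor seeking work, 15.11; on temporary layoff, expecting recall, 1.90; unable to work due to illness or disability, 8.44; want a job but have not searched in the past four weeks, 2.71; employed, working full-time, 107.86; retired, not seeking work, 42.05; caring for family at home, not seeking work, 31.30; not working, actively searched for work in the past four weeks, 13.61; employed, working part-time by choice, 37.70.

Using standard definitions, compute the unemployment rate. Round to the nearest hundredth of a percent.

Employed = 107.86 + 37.70 = 145.56 million.
Unemployed = 1.90 + 13.61 = 15.51 million (jobless and actively searching, or on temporary layoff).
Labor force = 145.56 + 15.51 = 161.07 million.
Unemployment rate = 15.51 / 161.07 = 9.63%.

Unemployment rate ≈ 9.63%.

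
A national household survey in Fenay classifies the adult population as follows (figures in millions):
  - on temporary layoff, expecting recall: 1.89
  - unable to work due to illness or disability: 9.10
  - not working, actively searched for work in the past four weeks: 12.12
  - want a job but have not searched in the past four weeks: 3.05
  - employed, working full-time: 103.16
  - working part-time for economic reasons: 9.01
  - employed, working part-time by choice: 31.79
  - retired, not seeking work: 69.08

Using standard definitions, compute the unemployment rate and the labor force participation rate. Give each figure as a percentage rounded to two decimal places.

Unemployment rate ≈ 8.87%; labor force participation rate ≈ 66.04%.

Employed = 103.16 + 9.01 + 31.79 = 143.96 million (anyone who worked, including part-time for economic reasons, counts as employed).
Unemployed = 1.89 + 12.12 = 14.01 million (jobless and actively searching, or on temporary layoff).
Labor force = 143.96 + 14.01 = 157.97 million.
Not in labor force = 9.10 + 3.05 + 69.08 = 81.23 million (those not working and not actively searching are outside the labor force — including those who want a job but have given up searching).
Civilian working-age population = 157.97 + 81.23 = 239.20 million.
Unemployment rate = 14.01 / 157.97 = 8.87%.
Labor force participation rate = 157.97 / 239.20 = 66.04%.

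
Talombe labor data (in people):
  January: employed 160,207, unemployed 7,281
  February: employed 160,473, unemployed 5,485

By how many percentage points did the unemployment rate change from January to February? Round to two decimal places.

January: labor force = 160,207 + 7,281 = 167,488; u = 7,281/167,488 = 4.35%.
February: labor force = 160,473 + 5,485 = 165,958; u = 5,485/165,958 = 3.31%.
Change = 3.31% − 4.35% = −1.04 pp.

The unemployment rate changed by −1.04 percentage points.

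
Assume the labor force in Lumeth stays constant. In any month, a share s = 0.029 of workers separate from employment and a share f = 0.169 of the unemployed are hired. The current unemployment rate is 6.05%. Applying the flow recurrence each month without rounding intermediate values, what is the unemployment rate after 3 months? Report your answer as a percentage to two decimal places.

Unemployment rate after three months ≈ 10.21%.

With a fixed labor force, u_{t+1} = u_t + s·(1−u_t) − f·u_t = u_t·(1−s−f) + s.
Here 1−s−f = 0.802 and s = 0.029.
u_1 = 0.060500 × 0.802 + 0.029 = 0.077521.
u_2 = 0.077521 × 0.802 + 0.029 = 0.091172.
u_3 = 0.091172 × 0.802 + 0.029 = 0.102120.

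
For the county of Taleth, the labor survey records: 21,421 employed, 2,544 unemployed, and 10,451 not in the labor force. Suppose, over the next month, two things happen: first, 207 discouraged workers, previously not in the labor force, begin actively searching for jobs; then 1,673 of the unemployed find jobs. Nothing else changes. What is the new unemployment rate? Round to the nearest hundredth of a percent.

Initially, labor force = 21,421 + 2,544 = 23,965, so u = 2,544/23,965 = 10.62%.
After the first change, unemployed and labor force both rise by 207 → E = 21,421, U = 2,751, labor force = 24,172.
After the second change, unemployed falls and employed rises by 1,673; labor force unchanged → E = 23,094, U = 1,078, labor force = 24,172.
New unemployment rate = 1,078 / 24,172 = 4.46%.

New unemployment rate ≈ 4.46%.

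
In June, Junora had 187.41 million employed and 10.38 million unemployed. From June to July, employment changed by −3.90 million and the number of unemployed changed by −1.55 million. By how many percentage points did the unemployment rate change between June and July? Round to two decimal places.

June: labor force = 187.41 + 10.38 = 197.79; u = 10.38/197.79 = 5.25%.
July: labor force = 183.51 + 8.83 = 192.34; u = 8.83/192.34 = 4.59%.
Change = 4.59% − 5.25% = −0.66 pp.

The unemployment rate changed by −0.66 percentage points.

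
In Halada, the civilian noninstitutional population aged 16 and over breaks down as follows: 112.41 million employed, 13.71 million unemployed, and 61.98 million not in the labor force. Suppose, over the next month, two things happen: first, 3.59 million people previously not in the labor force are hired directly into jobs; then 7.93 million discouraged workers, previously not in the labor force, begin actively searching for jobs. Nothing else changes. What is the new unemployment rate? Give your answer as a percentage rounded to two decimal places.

New unemployment rate ≈ 15.72%.

Initially, labor force = 112.41 + 13.71 = 126.12 million, so u = 13.71/126.12 = 10.87%.
After the first change, employed and labor force both rise by 3.59; unemployed unchanged → E = 116.00, U = 13.71, labor force = 129.71 million.
After the second change, unemployed and labor force both rise by 7.93 → E = 116.00, U = 21.64, labor force = 137.64 million.
New unemployment rate = 21.64 / 137.64 = 15.72%.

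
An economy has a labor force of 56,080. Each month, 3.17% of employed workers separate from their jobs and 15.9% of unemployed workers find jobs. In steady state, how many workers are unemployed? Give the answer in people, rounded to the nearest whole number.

About 9,322 are unemployed in steady state.

Steady-state unemployment rate u* = s/(s+f) = 3.17/(3.17+15.9) = 0.166230.
Unemployed = u* × labor force = 0.166230 × 56,080 ≈ 9,322.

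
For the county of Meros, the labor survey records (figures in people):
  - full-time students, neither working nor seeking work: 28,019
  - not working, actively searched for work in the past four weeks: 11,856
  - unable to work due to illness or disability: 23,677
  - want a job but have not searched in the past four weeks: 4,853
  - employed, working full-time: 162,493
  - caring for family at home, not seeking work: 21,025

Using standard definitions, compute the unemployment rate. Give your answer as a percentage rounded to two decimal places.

Employed = 162,493.
Unemployed = 11,856.
Labor force = 162,493 + 11,856 = 174,349.
Unemployment rate = 11,856 / 174,349 = 6.80%.

Unemployment rate ≈ 6.80%.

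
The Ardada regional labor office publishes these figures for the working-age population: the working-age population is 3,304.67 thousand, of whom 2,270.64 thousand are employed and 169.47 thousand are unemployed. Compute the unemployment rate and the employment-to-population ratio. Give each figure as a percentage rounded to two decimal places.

Unemployment rate ≈ 6.95%; employment-population ratio ≈ 68.71%.

Labor force = employed + unemployed = 2,270.64 + 169.47 = 2,440.11 thousand.
Unemployment rate = 169.47 / 2,440.11 = 6.95%.
Employment-population ratio = 2,270.64 / 3,304.67 = 68.71%.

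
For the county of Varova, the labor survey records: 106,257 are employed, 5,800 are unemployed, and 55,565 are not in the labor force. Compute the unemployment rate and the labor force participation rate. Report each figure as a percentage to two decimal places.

Labor force = employed + unemployed = 106,257 + 5,800 = 112,057.
Working-age population = 112,057 + 55,565 = 167,622.
Unemployment rate = 5,800 / 112,057 = 5.18%.
Labor force participation rate = 112,057 / 167,622 = 66.85%.

Unemployment rate ≈ 5.18%; labor force participation rate ≈ 66.85%.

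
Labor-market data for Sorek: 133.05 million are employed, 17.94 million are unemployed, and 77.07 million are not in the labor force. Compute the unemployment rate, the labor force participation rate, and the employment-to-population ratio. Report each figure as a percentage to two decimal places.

Labor force = employed + unemployed = 133.05 + 17.94 = 150.99 million.
Working-age population = 150.99 + 77.07 = 228.06 million.
Unemployment rate = 17.94 / 150.99 = 11.88%.
Labor force participation rate = 150.99 / 228.06 = 66.21%.
Employment-population ratio = 133.05 / 228.06 = 58.34%.

Unemployment rate ≈ 11.88%; labor force participation rate ≈ 66.21%; employment-population ratio ≈ 58.34%.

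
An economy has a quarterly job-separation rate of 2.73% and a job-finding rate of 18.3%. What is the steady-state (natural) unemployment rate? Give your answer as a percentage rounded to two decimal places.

At steady state the flows balance: s·E = f·U, so U/(E+U) = s/(s+f).
u* = 2.73 / (2.73 + 18.3) = 2.73 / 21.03 = 12.98%.

Steady-state unemployment rate ≈ 12.98%.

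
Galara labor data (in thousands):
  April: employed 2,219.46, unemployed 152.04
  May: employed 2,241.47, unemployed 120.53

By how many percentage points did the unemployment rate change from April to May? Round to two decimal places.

April: labor force = 2,219.46 + 152.04 = 2,371.50; u = 152.04/2,371.50 = 6.41%.
May: labor force = 2,241.47 + 120.53 = 2,362.00; u = 120.53/2,362.00 = 5.10%.
Change = 5.10% − 6.41% = −1.31 pp.

The unemployment rate changed by −1.31 percentage points.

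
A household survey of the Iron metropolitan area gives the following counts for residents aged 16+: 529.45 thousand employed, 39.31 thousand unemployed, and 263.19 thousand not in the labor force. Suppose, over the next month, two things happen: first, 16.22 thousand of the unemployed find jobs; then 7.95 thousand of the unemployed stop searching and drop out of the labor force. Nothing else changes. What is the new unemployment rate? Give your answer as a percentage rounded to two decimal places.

Initially, labor force = 529.45 + 39.31 = 568.76 thousand, so u = 39.31/568.76 = 6.91%.
After the first change, unemployed falls and employed rises by 16.22; labor force unchanged → E = 545.67, U = 23.09, labor force = 568.76 thousand.
After the second change, unemployed and labor force both fall by 7.95 → E = 545.67, U = 15.14, labor force = 560.81 thousand.
New unemployment rate = 15.14 / 560.81 = 2.70%.

New unemployment rate ≈ 2.70%.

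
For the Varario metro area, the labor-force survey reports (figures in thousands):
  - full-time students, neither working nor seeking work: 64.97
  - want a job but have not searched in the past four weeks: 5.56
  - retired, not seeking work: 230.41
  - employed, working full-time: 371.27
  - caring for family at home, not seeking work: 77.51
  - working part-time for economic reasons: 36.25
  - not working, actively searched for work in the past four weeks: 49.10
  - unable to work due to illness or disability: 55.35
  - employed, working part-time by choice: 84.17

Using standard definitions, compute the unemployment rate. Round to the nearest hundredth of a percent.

Employed = 371.27 + 36.25 + 84.17 = 491.69 thousand (anyone who worked, including part-time for economic reasons, counts as employed).
Unemployed = 49.10 thousand.
Labor force = 491.69 + 49.10 = 540.79 thousand.
Unemployment rate = 49.10 / 540.79 = 9.08%.

Unemployment rate ≈ 9.08%.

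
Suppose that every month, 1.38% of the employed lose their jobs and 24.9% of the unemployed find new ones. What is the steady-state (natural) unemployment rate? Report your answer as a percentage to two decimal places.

At steady state the flows balance: s·E = f·U, so U/(E+U) = s/(s+f).
u* = 1.38 / (1.38 + 24.9) = 1.38 / 26.28 = 5.25%.

Steady-state unemployment rate ≈ 5.25%.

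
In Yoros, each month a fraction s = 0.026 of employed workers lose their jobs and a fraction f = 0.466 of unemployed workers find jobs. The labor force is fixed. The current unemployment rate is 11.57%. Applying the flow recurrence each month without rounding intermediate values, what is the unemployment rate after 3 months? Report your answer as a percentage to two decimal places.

Unemployment rate after three months ≈ 6.11%.

With a fixed labor force, u_{t+1} = u_t + s·(1−u_t) − f·u_t = u_t·(1−s−f) + s.
Here 1−s−f = 0.508 and s = 0.026.
u_1 = 0.115700 × 0.508 + 0.026 = 0.084776.
u_2 = 0.084776 × 0.508 + 0.026 = 0.069066.
u_3 = 0.069066 × 0.508 + 0.026 = 0.061086.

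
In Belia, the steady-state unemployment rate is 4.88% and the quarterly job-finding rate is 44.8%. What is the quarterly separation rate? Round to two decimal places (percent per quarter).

From u* = s/(s+f): s = u·f/(1−u).
s = 0.0488 × 44.8 / (1 − 0.0488) = 2.1862 / 0.9512 ≈ 2.30% per quarter.

Separation rate ≈ 2.30% per quarter.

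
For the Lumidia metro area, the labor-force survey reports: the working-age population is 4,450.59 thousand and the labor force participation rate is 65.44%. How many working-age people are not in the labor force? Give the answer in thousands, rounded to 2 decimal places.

About 1,538.12 thousand are not in the labor force.

Share not in the labor force = 1 − 0.6544 = 0.3456.
Not in labor force = 0.3456 × 4,450.59 ≈ 1,538.12 thousand.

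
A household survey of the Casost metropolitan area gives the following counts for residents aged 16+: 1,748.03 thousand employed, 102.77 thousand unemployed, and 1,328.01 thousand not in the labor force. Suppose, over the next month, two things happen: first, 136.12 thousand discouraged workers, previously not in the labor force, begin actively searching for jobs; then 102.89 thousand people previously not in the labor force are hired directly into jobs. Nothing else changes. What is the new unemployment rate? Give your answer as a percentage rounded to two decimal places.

New unemployment rate ≈ 11.43%.

Initially, labor force = 1,748.03 + 102.77 = 1,850.80 thousand, so u = 102.77/1,850.80 = 5.55%.
After the first change, unemployed and labor force both rise by 136.12 → E = 1,748.03, U = 238.89, labor force = 1,986.92 thousand.
After the second change, employed and labor force both rise by 102.89; unemployed unchanged → E = 1,850.92, U = 238.89, labor force = 2,089.81 thousand.
New unemployment rate = 238.89 / 2,089.81 = 11.43%.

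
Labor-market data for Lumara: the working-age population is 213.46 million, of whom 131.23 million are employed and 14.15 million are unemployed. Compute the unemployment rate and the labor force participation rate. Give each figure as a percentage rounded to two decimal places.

Labor force = employed + unemployed = 131.23 + 14.15 = 145.38 million.
Unemployment rate = 14.15 / 145.38 = 9.73%.
Labor force participation rate = 145.38 / 213.46 = 68.11%.

Unemployment rate ≈ 9.73%; labor force participation rate ≈ 68.11%.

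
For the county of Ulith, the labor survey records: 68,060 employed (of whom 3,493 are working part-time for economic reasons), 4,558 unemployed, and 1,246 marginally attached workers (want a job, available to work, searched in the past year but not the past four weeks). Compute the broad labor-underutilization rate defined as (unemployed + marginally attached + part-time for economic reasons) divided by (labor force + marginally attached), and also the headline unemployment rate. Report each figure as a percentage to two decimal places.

Broad underutilization rate ≈ 12.59%; headline unemployment rate ≈ 6.28%.

Labor force = 68,060 + 4,558 = 72,618.
Numerator = 4,558 + 1,246 + 3,493 = 9,297.
Denominator = 72,618 + 1,246 = 73,864.
Broad rate = 9,297 / 73,864 = 12.59%.
Headline unemployment rate = 4,558 / 72,618 = 6.28%.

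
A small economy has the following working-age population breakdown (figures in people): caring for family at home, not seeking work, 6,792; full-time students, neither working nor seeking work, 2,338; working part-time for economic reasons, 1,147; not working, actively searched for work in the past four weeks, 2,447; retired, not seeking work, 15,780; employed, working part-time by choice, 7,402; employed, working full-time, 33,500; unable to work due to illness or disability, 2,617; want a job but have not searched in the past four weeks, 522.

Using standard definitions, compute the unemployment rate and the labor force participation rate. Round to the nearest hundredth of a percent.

Employed = 1,147 + 7,402 + 33,500 = 42,049 (anyone who worked, including part-time for economic reasons, counts as employed).
Unemployed = 2,447.
Labor force = 42,049 + 2,447 = 44,496.
Not in labor force = 6,792 + 2,338 + 15,780 + 2,617 + 522 = 28,049 (those not working and not actively searching are outside the labor force — including those who want a job but have given up searching).
Civilian working-age population = 44,496 + 28,049 = 72,545.
Unemployment rate = 2,447 / 44,496 = 5.50%.
Labor force participation rate = 44,496 / 72,545 = 61.34%.

Unemployment rate ≈ 5.50%; labor force participation rate ≈ 61.34%.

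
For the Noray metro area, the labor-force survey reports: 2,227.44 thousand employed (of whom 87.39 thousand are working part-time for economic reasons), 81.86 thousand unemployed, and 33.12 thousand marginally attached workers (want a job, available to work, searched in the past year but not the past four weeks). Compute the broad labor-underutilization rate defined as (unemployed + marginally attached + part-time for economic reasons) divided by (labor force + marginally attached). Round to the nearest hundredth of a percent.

Broad underutilization rate ≈ 8.64%.

Labor force = 2,227.44 + 81.86 = 2,309.30 thousand.
Numerator = 81.86 + 33.12 + 87.39 = 202.37 thousand.
Denominator = 2,309.30 + 33.12 = 2,342.42 thousand.
Broad rate = 202.37 / 2,342.42 = 8.64%.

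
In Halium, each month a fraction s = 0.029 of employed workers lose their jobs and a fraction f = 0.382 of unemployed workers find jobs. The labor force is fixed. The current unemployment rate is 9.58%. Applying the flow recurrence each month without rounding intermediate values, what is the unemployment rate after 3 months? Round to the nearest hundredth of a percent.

With a fixed labor force, u_{t+1} = u_t + s·(1−u_t) − f·u_t = u_t·(1−s−f) + s.
Here 1−s−f = 0.589 and s = 0.029.
u_1 = 0.095800 × 0.589 + 0.029 = 0.085426.
u_2 = 0.085426 × 0.589 + 0.029 = 0.079316.
u_3 = 0.079316 × 0.589 + 0.029 = 0.075717.

Unemployment rate after three months ≈ 7.57%.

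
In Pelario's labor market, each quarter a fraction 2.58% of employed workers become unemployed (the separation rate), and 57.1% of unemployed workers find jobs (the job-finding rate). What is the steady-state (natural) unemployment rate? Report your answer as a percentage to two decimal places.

Steady-state unemployment rate ≈ 4.32%.

At steady state the flows balance: s·E = f·U, so U/(E+U) = s/(s+f).
u* = 2.58 / (2.58 + 57.1) = 2.58 / 59.68 = 4.32%.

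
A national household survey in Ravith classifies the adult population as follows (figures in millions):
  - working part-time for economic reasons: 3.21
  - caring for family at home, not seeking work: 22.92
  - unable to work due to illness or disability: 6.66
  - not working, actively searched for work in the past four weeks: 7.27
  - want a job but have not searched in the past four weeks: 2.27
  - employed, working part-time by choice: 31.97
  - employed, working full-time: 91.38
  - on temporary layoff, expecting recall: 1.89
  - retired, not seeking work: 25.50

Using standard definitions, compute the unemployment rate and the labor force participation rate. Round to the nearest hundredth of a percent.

Unemployment rate ≈ 6.75%; labor force participation rate ≈ 70.30%.

Employed = 3.21 + 31.97 + 91.38 = 126.56 million (anyone who worked, including part-time for economic reasons, counts as employed).
Unemployed = 7.27 + 1.89 = 9.16 million (jobless and actively searching, or on temporary layoff).
Labor force = 126.56 + 9.16 = 135.72 million.
Not in labor force = 22.92 + 6.66 + 2.27 + 25.50 = 57.35 million (those not working and not actively searching are outside the labor force — including those who want a job but have given up searching).
Civilian working-age population = 135.72 + 57.35 = 193.07 million.
Unemployment rate = 9.16 / 135.72 = 6.75%.
Labor force participation rate = 135.72 / 193.07 = 70.30%.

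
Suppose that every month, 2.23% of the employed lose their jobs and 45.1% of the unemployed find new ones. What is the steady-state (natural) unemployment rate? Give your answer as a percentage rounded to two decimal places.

At steady state the flows balance: s·E = f·U, so U/(E+U) = s/(s+f).
u* = 2.23 / (2.23 + 45.1) = 2.23 / 47.33 = 4.71%.

Steady-state unemployment rate ≈ 4.71%.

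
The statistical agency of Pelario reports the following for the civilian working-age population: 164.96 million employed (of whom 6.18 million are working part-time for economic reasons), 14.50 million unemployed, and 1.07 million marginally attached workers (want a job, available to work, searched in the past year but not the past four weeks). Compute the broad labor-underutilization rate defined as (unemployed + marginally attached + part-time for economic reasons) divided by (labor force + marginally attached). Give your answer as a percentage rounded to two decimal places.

Labor force = 164.96 + 14.50 = 179.46 million.
Numerator = 14.50 + 1.07 + 6.18 = 21.75 million.
Denominator = 179.46 + 1.07 = 180.53 million.
Broad rate = 21.75 / 180.53 = 12.05%.

Broad underutilization rate ≈ 12.05%.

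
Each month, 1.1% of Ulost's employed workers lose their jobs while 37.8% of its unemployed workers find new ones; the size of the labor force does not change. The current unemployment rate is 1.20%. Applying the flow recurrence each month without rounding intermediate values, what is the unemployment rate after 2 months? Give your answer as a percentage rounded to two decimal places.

With a fixed labor force, u_{t+1} = u_t + s·(1−u_t) − f·u_t = u_t·(1−s−f) + s.
Here 1−s−f = 0.611 and s = 0.011.
u_1 = 0.012000 × 0.611 + 0.011 = 0.018332.
u_2 = 0.018332 × 0.611 + 0.011 = 0.022201.

Unemployment rate after two months ≈ 2.22%.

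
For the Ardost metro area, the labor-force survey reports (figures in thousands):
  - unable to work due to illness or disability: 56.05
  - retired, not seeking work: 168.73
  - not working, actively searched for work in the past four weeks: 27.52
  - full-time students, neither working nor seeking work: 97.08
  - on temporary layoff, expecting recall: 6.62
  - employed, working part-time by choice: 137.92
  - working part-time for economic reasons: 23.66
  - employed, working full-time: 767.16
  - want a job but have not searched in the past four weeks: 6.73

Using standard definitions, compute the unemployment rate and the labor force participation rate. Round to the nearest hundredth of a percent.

Unemployment rate ≈ 3.55%; labor force participation rate ≈ 74.56%.

Employed = 137.92 + 23.66 + 767.16 = 928.74 thousand (anyone who worked, including part-time for economic reasons, counts as employed).
Unemployed = 27.52 + 6.62 = 34.14 thousand (jobless and actively searching, or on temporary layoff).
Labor force = 928.74 + 34.14 = 962.88 thousand.
Not in labor force = 56.05 + 168.73 + 97.08 + 6.73 = 328.59 thousand (those not working and not actively searching are outside the labor force — including those who want a job but have given up searching).
Civilian working-age population = 962.88 + 328.59 = 1,291.47 thousand.
Unemployment rate = 34.14 / 962.88 = 3.55%.
Labor force participation rate = 962.88 / 1,291.47 = 74.56%.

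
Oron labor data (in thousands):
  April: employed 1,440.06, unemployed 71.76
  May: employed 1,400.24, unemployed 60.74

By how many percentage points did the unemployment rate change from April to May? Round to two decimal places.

The unemployment rate changed by −0.59 percentage points.

April: labor force = 1,440.06 + 71.76 = 1,511.82; u = 71.76/1,511.82 = 4.75%.
May: labor force = 1,400.24 + 60.74 = 1,460.98; u = 60.74/1,460.98 = 4.16%.
Change = 4.16% − 4.75% = −0.59 pp.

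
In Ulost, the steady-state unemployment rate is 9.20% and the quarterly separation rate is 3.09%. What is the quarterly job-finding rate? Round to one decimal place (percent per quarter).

From u* = s/(s+f): f = s·(1−u)/u.
f = 3.09 × (1 − 0.0920) / 0.0920 = 2.8057 / 0.0920 ≈ 30.5% per quarter.

Job-finding rate ≈ 30.5% per quarter.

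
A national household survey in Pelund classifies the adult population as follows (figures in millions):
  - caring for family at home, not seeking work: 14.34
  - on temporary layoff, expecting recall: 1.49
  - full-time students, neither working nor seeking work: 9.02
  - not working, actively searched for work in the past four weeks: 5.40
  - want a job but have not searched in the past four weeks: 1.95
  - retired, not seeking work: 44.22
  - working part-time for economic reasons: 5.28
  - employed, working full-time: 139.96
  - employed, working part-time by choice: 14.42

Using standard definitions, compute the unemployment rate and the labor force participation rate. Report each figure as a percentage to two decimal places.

Unemployment rate ≈ 4.14%; labor force participation rate ≈ 70.55%.

Employed = 5.28 + 139.96 + 14.42 = 159.66 million (anyone who worked, including part-time for economic reasons, counts as employed).
Unemployed = 1.49 + 5.40 = 6.89 million (jobless and actively searching, or on temporary layoff).
Labor force = 159.66 + 6.89 = 166.55 million.
Not in labor force = 14.34 + 9.02 + 1.95 + 44.22 = 69.53 million (those not working and not actively searching are outside the labor force — including those who want a job but have given up searching).
Civilian working-age population = 166.55 + 69.53 = 236.08 million.
Unemployment rate = 6.89 / 166.55 = 4.14%.
Labor force participation rate = 166.55 / 236.08 = 70.55%.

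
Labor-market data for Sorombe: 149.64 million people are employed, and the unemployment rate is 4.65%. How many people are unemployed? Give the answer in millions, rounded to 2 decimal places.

About 7.30 million are unemployed.

Let U be the number unemployed. The labor force is E + U, and U/(E+U) = 0.0465.
So U = 0.0465 × 149.64 / (1 − 0.0465) = 6.9583 / 0.9535 ≈ 7.30 million.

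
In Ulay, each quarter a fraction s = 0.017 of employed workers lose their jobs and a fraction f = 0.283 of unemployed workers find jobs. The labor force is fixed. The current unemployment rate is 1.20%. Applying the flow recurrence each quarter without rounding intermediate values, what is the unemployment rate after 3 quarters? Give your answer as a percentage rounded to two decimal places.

Unemployment rate after three quarters ≈ 4.13%.

With a fixed labor force, u_{t+1} = u_t + s·(1−u_t) − f·u_t = u_t·(1−s−f) + s.
Here 1−s−f = 0.700 and s = 0.017.
u_1 = 0.012000 × 0.700 + 0.017 = 0.025400.
u_2 = 0.025400 × 0.700 + 0.017 = 0.034780.
u_3 = 0.034780 × 0.700 + 0.017 = 0.041346.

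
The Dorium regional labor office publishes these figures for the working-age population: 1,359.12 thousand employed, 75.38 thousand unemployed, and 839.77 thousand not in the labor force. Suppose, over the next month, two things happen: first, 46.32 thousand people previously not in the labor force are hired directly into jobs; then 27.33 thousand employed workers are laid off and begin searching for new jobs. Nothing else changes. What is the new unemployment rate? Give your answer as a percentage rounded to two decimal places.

New unemployment rate ≈ 6.94%.

Initially, labor force = 1,359.12 + 75.38 = 1,434.50 thousand, so u = 75.38/1,434.50 = 5.25%.
After the first change, employed and labor force both rise by 46.32; unemployed unchanged → E = 1,405.44, U = 75.38, labor force = 1,480.82 thousand.
After the second change, employed falls and unemployed rises by 27.33; labor force unchanged → E = 1,378.11, U = 102.71, labor force = 1,480.82 thousand.
New unemployment rate = 102.71 / 1,480.82 = 6.94%.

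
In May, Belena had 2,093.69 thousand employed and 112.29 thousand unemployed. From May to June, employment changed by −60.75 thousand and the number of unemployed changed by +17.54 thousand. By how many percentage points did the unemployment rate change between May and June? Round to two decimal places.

May: labor force = 2,093.69 + 112.29 = 2,205.98; u = 112.29/2,205.98 = 5.09%.
June: labor force = 2,032.94 + 129.83 = 2,162.77; u = 129.83/2,162.77 = 6.00%.
Change = 6.00% − 5.09% = +0.91 pp.

The unemployment rate changed by +0.91 percentage points.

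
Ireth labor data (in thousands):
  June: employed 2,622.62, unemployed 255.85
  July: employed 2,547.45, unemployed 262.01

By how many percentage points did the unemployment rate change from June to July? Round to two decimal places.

The unemployment rate changed by +0.44 percentage points.

June: labor force = 2,622.62 + 255.85 = 2,878.47; u = 255.85/2,878.47 = 8.89%.
July: labor force = 2,547.45 + 262.01 = 2,809.46; u = 262.01/2,809.46 = 9.33%.
Change = 9.33% − 8.89% = +0.44 pp.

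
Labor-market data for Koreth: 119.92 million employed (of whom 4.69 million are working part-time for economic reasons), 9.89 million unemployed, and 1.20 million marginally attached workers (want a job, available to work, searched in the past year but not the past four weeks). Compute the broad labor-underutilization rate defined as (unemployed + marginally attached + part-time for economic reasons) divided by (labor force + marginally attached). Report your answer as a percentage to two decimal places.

Labor force = 119.92 + 9.89 = 129.81 million.
Numerator = 9.89 + 1.20 + 4.69 = 15.78 million.
Denominator = 129.81 + 1.20 = 131.01 million.
Broad rate = 15.78 / 131.01 = 12.04%.

Broad underutilization rate ≈ 12.04%.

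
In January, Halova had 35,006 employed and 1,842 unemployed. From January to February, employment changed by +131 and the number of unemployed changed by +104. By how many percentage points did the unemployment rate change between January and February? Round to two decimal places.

January: labor force = 35,006 + 1,842 = 36,848; u = 1,842/36,848 = 5.00%.
February: labor force = 35,137 + 1,946 = 37,083; u = 1,946/37,083 = 5.25%.
Change = 5.25% − 5.00% = +0.25 pp.

The unemployment rate changed by +0.25 percentage points.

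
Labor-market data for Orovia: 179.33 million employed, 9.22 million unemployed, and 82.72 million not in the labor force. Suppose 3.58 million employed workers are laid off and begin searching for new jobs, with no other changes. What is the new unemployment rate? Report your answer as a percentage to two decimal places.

Initially, labor force = 179.33 + 9.22 = 188.55 million, so u = 9.22/188.55 = 4.89%.
After the change, employed falls and unemployed rises by 3.58; labor force unchanged → E = 175.75, U = 12.80, labor force = 188.55 million.
New unemployment rate = 12.80 / 188.55 = 6.79%.

New unemployment rate ≈ 6.79%.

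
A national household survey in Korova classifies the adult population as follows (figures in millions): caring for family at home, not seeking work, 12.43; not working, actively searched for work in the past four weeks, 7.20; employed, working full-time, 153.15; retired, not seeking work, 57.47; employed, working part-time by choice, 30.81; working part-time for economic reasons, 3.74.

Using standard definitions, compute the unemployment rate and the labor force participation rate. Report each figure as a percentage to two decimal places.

Employed = 153.15 + 30.81 + 3.74 = 187.70 million (anyone who worked, including part-time for economic reasons, counts as employed).
Unemployed = 7.20 million.
Labor force = 187.70 + 7.20 = 194.90 million.
Not in labor force = 12.43 + 57.47 = 69.90 million (those not working and not actively searching are outside the labor force).
Civilian working-age population = 194.90 + 69.90 = 264.80 million.
Unemployment rate = 7.20 / 194.90 = 3.69%.
Labor force participation rate = 194.90 / 264.80 = 73.60%.

Unemployment rate ≈ 3.69%; labor force participation rate ≈ 73.60%.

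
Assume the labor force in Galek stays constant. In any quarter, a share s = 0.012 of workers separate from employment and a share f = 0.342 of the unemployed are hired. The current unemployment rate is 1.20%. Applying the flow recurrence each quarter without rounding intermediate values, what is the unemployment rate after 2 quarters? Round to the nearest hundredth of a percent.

Unemployment rate after two quarters ≈ 2.48%.

With a fixed labor force, u_{t+1} = u_t + s·(1−u_t) − f·u_t = u_t·(1−s−f) + s.
Here 1−s−f = 0.646 and s = 0.012.
u_1 = 0.012000 × 0.646 + 0.012 = 0.019752.
u_2 = 0.019752 × 0.646 + 0.012 = 0.024760.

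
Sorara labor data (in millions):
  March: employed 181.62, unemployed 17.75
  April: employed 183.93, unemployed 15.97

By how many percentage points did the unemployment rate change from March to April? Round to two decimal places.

March: labor force = 181.62 + 17.75 = 199.37; u = 17.75/199.37 = 8.90%.
April: labor force = 183.93 + 15.97 = 199.90; u = 15.97/199.90 = 7.99%.
Change = 7.99% − 8.90% = −0.91 pp.

The unemployment rate changed by −0.91 percentage points.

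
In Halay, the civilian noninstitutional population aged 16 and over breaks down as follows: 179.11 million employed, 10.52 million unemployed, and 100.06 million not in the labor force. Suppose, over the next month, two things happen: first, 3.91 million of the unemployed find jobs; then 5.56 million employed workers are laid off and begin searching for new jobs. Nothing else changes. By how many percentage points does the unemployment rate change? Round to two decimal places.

The unemployment rate changes by +0.87 percentage points.

Initially, labor force = 179.11 + 10.52 = 189.63 million, so u = 10.52/189.63 = 5.55%.
After the first change, unemployed falls and employed rises by 3.91; labor force unchanged → E = 183.02, U = 6.61, labor force = 189.63 million.
After the second change, employed falls and unemployed rises by 5.56; labor force unchanged → E = 177.46, U = 12.17, labor force = 189.63 million.
New unemployment rate = 12.17 / 189.63 = 6.42%.
Change = 6.42% − 5.55% = +0.87 percentage points.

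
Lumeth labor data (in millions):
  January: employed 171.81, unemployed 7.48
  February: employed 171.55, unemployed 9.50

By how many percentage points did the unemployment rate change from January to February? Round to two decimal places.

The unemployment rate changed by +1.08 percentage points.

January: labor force = 171.81 + 7.48 = 179.29; u = 7.48/179.29 = 4.17%.
February: labor force = 171.55 + 9.50 = 181.05; u = 9.50/181.05 = 5.25%.
Change = 5.25% − 4.17% = +1.08 pp.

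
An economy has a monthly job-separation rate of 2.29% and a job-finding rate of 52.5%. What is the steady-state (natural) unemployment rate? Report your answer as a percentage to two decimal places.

Steady-state unemployment rate ≈ 4.18%.

At steady state the flows balance: s·E = f·U, so U/(E+U) = s/(s+f).
u* = 2.29 / (2.29 + 52.5) = 2.29 / 54.79 = 4.18%.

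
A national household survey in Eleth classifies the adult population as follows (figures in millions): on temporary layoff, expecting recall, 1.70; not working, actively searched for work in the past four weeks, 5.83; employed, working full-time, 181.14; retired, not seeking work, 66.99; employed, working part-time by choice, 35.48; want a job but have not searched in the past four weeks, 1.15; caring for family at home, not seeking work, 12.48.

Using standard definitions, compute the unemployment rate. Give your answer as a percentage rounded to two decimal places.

Unemployment rate ≈ 3.36%.

Employed = 181.14 + 35.48 = 216.62 million.
Unemployed = 1.70 + 5.83 = 7.53 million (jobless and actively searching, or on temporary layoff).
Labor force = 216.62 + 7.53 = 224.15 million.
Unemployment rate = 7.53 / 224.15 = 3.36%.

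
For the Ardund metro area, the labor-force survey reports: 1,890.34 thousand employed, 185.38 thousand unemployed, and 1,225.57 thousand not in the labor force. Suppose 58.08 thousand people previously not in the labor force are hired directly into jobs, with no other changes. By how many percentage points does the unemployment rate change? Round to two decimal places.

Initially, labor force = 1,890.34 + 185.38 = 2,075.72 thousand, so u = 185.38/2,075.72 = 8.93%.
After the change, employed and labor force both rise by 58.08; unemployed unchanged → E = 1,948.42, U = 185.38, labor force = 2,133.80 thousand.
New unemployment rate = 185.38 / 2,133.80 = 8.69%.
Change = 8.69% − 8.93% = −0.24 percentage points.

The unemployment rate changes by −0.24 percentage points.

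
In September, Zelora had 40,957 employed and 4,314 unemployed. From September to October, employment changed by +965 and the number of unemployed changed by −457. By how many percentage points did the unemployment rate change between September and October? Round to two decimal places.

The unemployment rate changed by −1.10 percentage points.

September: labor force = 40,957 + 4,314 = 45,271; u = 4,314/45,271 = 9.53%.
October: labor force = 41,922 + 3,857 = 45,779; u = 3,857/45,779 = 8.43%.
Change = 8.43% − 9.53% = −1.10 pp.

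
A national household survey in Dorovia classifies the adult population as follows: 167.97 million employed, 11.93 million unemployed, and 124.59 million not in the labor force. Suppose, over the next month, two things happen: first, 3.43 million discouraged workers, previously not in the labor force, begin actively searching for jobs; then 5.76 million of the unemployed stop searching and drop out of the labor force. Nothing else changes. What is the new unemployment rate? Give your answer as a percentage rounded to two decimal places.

Initially, labor force = 167.97 + 11.93 = 179.90 million, so u = 11.93/179.90 = 6.63%.
After the first change, unemployed and labor force both rise by 3.43 → E = 167.97, U = 15.36, labor force = 183.33 million.
After the second change, unemployed and labor force both fall by 5.76 → E = 167.97, U = 9.60, labor force = 177.57 million.
New unemployment rate = 9.60 / 177.57 = 5.41%.

New unemployment rate ≈ 5.41%.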